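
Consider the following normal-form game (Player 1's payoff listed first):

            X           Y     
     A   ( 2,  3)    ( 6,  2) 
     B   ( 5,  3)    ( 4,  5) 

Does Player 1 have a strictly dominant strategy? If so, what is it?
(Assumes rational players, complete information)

No strictly dominant strategy exists for Player 1

Work:
A strategy strictly dominates another if it gives a strictly higher payoff against every opponent action. Compare each pair of P1's strategies column-by-column:
  A vs B: [2 vs 5, 6 vs 4] → A does not strictly dominate B (column X: 2 ≤ 5)
  B vs A: [5 vs 2, 4 vs 6] → B does not strictly dominate A (column Y: 4 ≤ 6)
No single strategy strictly dominates all others → no strictly dominant strategy.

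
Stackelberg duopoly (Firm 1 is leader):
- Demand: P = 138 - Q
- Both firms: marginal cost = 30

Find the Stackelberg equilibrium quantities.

q₁* (leader) = 54.0, q₂* (follower) = 27.0

Work:
Follower's reaction: q₂ = (a - c - q₁)/2
Leader substitutes: π₁ = q₁·(a - q₁ - (a-c-q₁)/2 - c)
FOC: q₁* = (138 - 30)/2 = 54.00
Then: q₂* = (138 - 30 - 54.0)/2 = 27.00
Leader has first-mover advantage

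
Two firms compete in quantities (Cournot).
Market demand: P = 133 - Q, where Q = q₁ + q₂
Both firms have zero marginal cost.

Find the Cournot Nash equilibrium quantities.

q₁* = q₂* = 44.33; P* = 44.33

Work:
Profit: π_i = P·q_i = (a - q_i - q_j)·q_i
FOC: ∂π_i/∂q_i = a - 2q_i - q_j = 0
Reaction function: q_i = (133 - q_j)/2
Symmetry: q* = 133/3 = 44.33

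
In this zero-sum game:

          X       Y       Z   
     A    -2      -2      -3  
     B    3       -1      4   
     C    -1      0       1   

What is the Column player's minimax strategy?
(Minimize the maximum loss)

Column should play Y, value = 0

Work:
Column player minimizes Row's maximum payoff:
Column X: max payoff to Row = 3
Column Y: max payoff to Row = 0
Column Z: max payoff to Row = 4
Minimum is 0, achieved by column Y.
Minimax strategy: Y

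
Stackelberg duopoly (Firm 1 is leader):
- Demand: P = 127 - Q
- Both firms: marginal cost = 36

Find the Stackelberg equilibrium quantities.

q₁* (leader) = 45.5, q₂* (follower) = 22.75

Work:
Follower's reaction: q₂ = (a - c - q₁)/2
Leader substitutes: π₁ = q₁·(a - q₁ - (a-c-q₁)/2 - c)
FOC: q₁* = (127 - 36)/2 = 45.50
Then: q₂* = (127 - 36 - 45.5)/2 = 22.75
Leader has first-mover advantage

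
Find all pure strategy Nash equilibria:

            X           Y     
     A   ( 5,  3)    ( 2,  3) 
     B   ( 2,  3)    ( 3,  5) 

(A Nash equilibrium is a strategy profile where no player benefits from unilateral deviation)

Nash equilibrium: (A, X), (B, Y)

Work:
Best responses:
  P1 vs X: payoffs [5, 2] → best response A (payoff 5)
  P1 vs Y: payoffs [2, 3] → best response B (payoff 3)
  P2 vs A: payoffs [3, 3] → best response X/Y (payoff 3)
  P2 vs B: payoffs [3, 5] → best response Y (payoff 5)
Mutual best responses: (A,X), (B,Y) → Nash equilibria.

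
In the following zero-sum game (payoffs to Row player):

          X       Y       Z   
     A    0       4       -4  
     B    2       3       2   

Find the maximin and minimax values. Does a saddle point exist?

Maximin = 2, Minimax = 2, Saddle: True

Work:
Row minimums: [-4, 2] → maximin = 2
Column maximums: [2, 4, 2] → minimax = 2
Saddle point exists! Game value = 2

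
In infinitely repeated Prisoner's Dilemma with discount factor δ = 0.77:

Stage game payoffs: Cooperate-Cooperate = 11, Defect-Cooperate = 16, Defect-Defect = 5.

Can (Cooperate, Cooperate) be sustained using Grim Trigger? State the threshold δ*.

δ* = 0.4545; since δ = 0.77 ≥ 0.4545, cooperation can be sustained

Work:
For Grim Trigger:
Cooperate forever: 11/(1-δ)
Defect then punished: 16 + 5·δ/(1-δ)
Need: 11/(1-δ) ≥ 16 + 5·δ/(1-δ)
Solving: δ ≥ (T-R)/(T-P) = (16-11)/(16-5) = 0.4545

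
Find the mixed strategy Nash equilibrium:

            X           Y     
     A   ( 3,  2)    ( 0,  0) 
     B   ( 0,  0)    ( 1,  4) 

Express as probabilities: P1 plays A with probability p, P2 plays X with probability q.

p = 0.6667, q = 0.25

Work:
Find probabilities that make opponent indifferent:
P2 chooses q to make P1 indifferent between A and B
P1 chooses p to make P2 indifferent between X and Y
Mixed NE: P1 plays (A: 0.6667, B: 0.3333), P2 plays (X: 0.25, Y: 0.75)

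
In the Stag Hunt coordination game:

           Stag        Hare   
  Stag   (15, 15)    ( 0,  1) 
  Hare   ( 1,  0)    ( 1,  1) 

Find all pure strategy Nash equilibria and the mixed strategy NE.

Pure NE: (Stag, Stag) and (Hare, Hare); Mixed NE: p = 0.0667, q = 0.0667

Work:
Check pure NE:
(Stag, Stag): (15, 15) - no unilateral deviation beneficial
(Hare, Hare): (1, 1) - no unilateral deviation beneficial
Mixed NE: P1 plays Stag with p = 0.0667, P2 plays Stag with q = 0.0667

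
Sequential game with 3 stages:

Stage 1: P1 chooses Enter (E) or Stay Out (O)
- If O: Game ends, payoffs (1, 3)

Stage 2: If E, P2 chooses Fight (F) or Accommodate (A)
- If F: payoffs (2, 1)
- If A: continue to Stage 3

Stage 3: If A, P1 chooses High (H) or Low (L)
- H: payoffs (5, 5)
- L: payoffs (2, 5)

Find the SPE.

SPE: (E, A, H); Outcome (5, 5)

Work:
Stage 3: P1 chooses H (5 vs 2)
Stage 2: P2: F->1, A->5 (anticipating H). Choose A
Stage 1: P1: O->1, E->5 (anticipating A, H). Choose E
SPE path: E -> A -> H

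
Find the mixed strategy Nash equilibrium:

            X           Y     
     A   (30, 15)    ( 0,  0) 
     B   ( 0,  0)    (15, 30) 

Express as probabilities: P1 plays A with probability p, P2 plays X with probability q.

p = 0.6667, q = 0.3333

Work:
Find probabilities that make opponent indifferent:
P2 chooses q to make P1 indifferent between A and B
P1 chooses p to make P2 indifferent between X and Y
Mixed NE: P1 plays (A: 0.6667, B: 0.3333), P2 plays (X: 0.3333, Y: 0.6667)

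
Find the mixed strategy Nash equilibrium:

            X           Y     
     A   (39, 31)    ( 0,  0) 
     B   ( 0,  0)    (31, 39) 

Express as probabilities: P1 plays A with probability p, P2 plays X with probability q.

p = 0.5571, q = 0.4429

Work:
Find probabilities that make opponent indifferent:
P2 chooses q to make P1 indifferent between A and B
P1 chooses p to make P2 indifferent between X and Y
Mixed NE: P1 plays (A: 0.5571, B: 0.4429), P2 plays (X: 0.4429, Y: 0.5571)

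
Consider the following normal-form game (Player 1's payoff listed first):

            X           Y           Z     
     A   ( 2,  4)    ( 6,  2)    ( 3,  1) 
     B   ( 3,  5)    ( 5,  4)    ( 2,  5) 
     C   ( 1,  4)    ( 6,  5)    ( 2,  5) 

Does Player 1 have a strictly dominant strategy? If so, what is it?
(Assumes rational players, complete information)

No strictly dominant strategy exists for Player 1

Work:
A strategy strictly dominates another if it gives a strictly higher payoff against every opponent action. Compare each pair of P1's strategies column-by-column:
  A vs B: [2 vs 3, 6 vs 5, 3 vs 2] → A does not strictly dominate B (column X: 2 ≤ 3)
  A vs C: [2 vs 1, 6 vs 6, 3 vs 2] → A does not strictly dominate C (column Y: 6 ≤ 6)
  B vs A: [3 vs 2, 5 vs 6, 2 vs 3] → B does not strictly dominate A (column Y: 5 ≤ 6)
  B vs C: [3 vs 1, 5 vs 6, 2 vs 2] → B does not strictly dominate C (column Y: 5 ≤ 6)
  C vs A: [1 vs 2, 6 vs 6, 2 vs 3] → C does not strictly dominate A (column X: 1 ≤ 2)
  C vs B: [1 vs 3, 6 vs 5, 2 vs 2] → C does not strictly dominate B (column X: 1 ≤ 3)
No single strategy strictly dominates all others → no strictly dominant strategy.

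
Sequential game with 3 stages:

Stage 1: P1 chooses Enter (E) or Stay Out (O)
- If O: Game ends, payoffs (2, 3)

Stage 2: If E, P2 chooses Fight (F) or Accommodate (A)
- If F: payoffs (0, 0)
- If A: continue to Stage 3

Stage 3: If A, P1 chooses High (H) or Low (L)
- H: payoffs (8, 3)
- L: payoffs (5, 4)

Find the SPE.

SPE: (E, A, H); Outcome (8, 3)

Work:
Stage 3: P1 chooses H (8 vs 5)
Stage 2: P2: F->0, A->3 (anticipating H). Choose A
Stage 1: P1: O->2, E->8 (anticipating A, H). Choose E
SPE path: E -> A -> H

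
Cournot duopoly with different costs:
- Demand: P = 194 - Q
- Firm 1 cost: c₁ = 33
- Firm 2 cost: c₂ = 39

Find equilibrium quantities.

q₁* = 55.67, q₂* = 49.67

Work:
Reaction: q₁ = (194 - 33 - q₂)/2
Reaction: q₂ = (194 - 39 - q₁)/2
Solve simultaneously:
q₁* = (194 - 2×33 + 39)/3 = 55.67
q₂* = (194 - 2×39 + 33)/3 = 49.67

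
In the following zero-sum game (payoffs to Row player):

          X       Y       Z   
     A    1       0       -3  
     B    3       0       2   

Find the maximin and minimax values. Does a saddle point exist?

Maximin = 0, Minimax = 0, Saddle: True

Work:
Row minimums: [-3, 0] → maximin = 0
Column maximums: [3, 0, 2] → minimax = 0
Saddle point exists! Game value = 0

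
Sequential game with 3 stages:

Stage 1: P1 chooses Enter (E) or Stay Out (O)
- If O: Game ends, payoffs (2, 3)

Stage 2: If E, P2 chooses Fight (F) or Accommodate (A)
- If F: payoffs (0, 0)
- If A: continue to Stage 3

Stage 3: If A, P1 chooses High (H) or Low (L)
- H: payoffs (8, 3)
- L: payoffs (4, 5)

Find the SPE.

SPE: (E, A, H); Outcome (8, 3)

Work:
Stage 3: P1 chooses H (8 vs 4)
Stage 2: P2: F->0, A->3 (anticipating H). Choose A
Stage 1: P1: O->2, E->8 (anticipating A, H). Choose E
SPE path: E -> A -> H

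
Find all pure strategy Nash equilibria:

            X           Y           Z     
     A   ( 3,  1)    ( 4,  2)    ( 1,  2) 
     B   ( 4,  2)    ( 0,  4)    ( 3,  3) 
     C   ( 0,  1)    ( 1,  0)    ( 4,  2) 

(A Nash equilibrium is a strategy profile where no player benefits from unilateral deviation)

Nash equilibrium: (A, Y), (C, Z)

Work:
Best responses:
  P1 vs X: payoffs [3, 4, 0] → best response B (payoff 4)
  P1 vs Y: payoffs [4, 0, 1] → best response A (payoff 4)
  P1 vs Z: payoffs [1, 3, 4] → best response C (payoff 4)
  P2 vs A: payoffs [1, 2, 2] → best response Y/Z (payoff 2)
  P2 vs B: payoffs [2, 4, 3] → best response Y (payoff 4)
  P2 vs C: payoffs [1, 0, 2] → best response Z (payoff 2)
Mutual best responses: (A,Y), (C,Z) → Nash equilibria.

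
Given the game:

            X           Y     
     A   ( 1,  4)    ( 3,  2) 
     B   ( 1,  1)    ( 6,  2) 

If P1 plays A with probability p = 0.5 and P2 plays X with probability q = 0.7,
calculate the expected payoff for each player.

E[P1] = 2.05, E[P2] = 2.35

Work:
E[P1] = p·q·π₁(A,X) + p·(1-q)·π₁(A,Y) + (1-p)·q·π₁(B,X) + (1-p)·(1-q)·π₁(B,Y)
= 0.5·0.7·1 + 0.5·0.3·3 + 0.5·0.7·1 + 0.5·0.3·6
= 2.05

E[P2] = 2.35 (similar calculation)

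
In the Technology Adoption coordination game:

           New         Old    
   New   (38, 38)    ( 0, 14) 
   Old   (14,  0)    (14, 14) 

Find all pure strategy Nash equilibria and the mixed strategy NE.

Pure NE: (New, New) and (Old, Old); Mixed NE: p = 0.3684, q = 0.3684

Work:
Check pure NE:
(New, New): (38, 38) - no unilateral deviation beneficial
(Old, Old): (14, 14) - no unilateral deviation beneficial
Mixed NE: P1 plays New with p = 0.3684, P2 plays New with q = 0.3684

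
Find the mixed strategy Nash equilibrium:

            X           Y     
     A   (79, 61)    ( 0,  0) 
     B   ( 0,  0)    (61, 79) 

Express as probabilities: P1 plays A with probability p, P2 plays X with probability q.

p = 0.5643, q = 0.4357

Work:
Find probabilities that make opponent indifferent:
P2 chooses q to make P1 indifferent between A and B
P1 chooses p to make P2 indifferent between X and Y
Mixed NE: P1 plays (A: 0.5643, B: 0.4357), P2 plays (X: 0.4357, Y: 0.5643)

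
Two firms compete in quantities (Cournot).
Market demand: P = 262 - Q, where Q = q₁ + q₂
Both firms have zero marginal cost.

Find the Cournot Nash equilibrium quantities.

q₁* = q₂* = 87.33; P* = 87.33

Work:
Profit: π_i = P·q_i = (a - q_i - q_j)·q_i
FOC: ∂π_i/∂q_i = a - 2q_i - q_j = 0
Reaction function: q_i = (262 - q_j)/2
Symmetry: q* = 262/3 = 87.33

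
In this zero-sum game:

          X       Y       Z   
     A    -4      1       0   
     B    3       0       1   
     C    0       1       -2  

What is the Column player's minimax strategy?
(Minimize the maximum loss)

Column should play Y or Z (all achieve the minimum), value = 1

Work:
Column player minimizes Row's maximum payoff:
Column X: max payoff to Row = 3
Column Y: max payoff to Row = 1
Column Z: max payoff to Row = 1
Minimum is 1, achieved by columns Y, Z (tied).
Each of Y or Z is a minimax strategy.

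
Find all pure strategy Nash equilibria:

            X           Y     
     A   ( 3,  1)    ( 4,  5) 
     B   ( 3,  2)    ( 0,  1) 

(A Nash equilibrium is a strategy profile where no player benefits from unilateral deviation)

Nash equilibrium: (A, Y), (B, X)

Work:
Best responses:
  P1 vs X: payoffs [3, 3] → best response A/B (payoff 3)
  P1 vs Y: payoffs [4, 0] → best response A (payoff 4)
  P2 vs A: payoffs [1, 5] → best response Y (payoff 5)
  P2 vs B: payoffs [2, 1] → best response X (payoff 2)
Mutual best responses: (A,Y), (B,X) → Nash equilibria.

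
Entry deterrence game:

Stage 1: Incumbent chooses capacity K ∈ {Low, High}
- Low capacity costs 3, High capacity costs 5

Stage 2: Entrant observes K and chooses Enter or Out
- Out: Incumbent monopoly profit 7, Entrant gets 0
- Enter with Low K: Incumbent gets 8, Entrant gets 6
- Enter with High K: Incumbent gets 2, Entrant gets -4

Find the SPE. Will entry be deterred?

SPE: (Low, Enter|Low, Out|High); Entry not deterred. Incumbent net profit = 5, Entrant gets 6

Work:
After Low K: Entrant enters (6 > 0)
After High K: Entrant stays out (-4 < 0)
Incumbent: Low → 8−3=5, High → 7−5=2
Incumbent chooses Low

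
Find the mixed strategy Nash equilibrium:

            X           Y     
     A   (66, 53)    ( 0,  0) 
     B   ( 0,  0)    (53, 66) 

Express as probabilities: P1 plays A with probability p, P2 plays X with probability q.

p = 0.5546, q = 0.4454

Work:
Find probabilities that make opponent indifferent:
P2 chooses q to make P1 indifferent between A and B
P1 chooses p to make P2 indifferent between X and Y
Mixed NE: P1 plays (A: 0.5546, B: 0.4454), P2 plays (X: 0.4454, Y: 0.5546)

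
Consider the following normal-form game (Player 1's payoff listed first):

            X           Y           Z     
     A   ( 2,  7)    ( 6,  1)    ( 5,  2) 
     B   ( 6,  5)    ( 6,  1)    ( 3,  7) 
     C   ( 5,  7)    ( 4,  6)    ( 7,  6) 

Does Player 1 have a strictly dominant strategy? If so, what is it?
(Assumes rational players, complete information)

No strictly dominant strategy exists for Player 1

Work:
A strategy strictly dominates another if it gives a strictly higher payoff against every opponent action. Compare each pair of P1's strategies column-by-column:
  A vs B: [2 vs 6, 6 vs 6, 5 vs 3] → A does not strictly dominate B (column X: 2 ≤ 6)
  A vs C: [2 vs 5, 6 vs 4, 5 vs 7] → A does not strictly dominate C (column X: 2 ≤ 5)
  B vs A: [6 vs 2, 6 vs 6, 3 vs 5] → B does not strictly dominate A (column Y: 6 ≤ 6)
  B vs C: [6 vs 5, 6 vs 4, 3 vs 7] → B does not strictly dominate C (column Z: 3 ≤ 7)
  C vs A: [5 vs 2, 4 vs 6, 7 vs 5] → C does not strictly dominate A (column Y: 4 ≤ 6)
  C vs B: [5 vs 6, 4 vs 6, 7 vs 3] → C does not strictly dominate B (column X: 5 ≤ 6)
No single strategy strictly dominates all others → no strictly dominant strategy.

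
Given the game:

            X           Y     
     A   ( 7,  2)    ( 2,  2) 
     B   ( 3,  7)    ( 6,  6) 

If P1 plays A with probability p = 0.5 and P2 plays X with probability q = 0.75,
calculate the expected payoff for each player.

E[P1] = 4.75, E[P2] = 4.375

Work:
E[P1] = p·q·π₁(A,X) + p·(1-q)·π₁(A,Y) + (1-p)·q·π₁(B,X) + (1-p)·(1-q)·π₁(B,Y)
= 0.5·0.75·7 + 0.5·0.25·2 + 0.5·0.75·3 + 0.5·0.25·6
= 4.75

E[P2] = 4.375 (similar calculation)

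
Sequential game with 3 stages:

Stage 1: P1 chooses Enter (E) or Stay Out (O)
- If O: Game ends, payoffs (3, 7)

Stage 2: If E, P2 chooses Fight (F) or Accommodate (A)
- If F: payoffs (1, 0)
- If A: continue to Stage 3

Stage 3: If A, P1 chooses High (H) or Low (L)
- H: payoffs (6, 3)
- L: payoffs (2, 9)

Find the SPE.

SPE: (E, A, H); Outcome (6, 3)

Work:
Stage 3: P1 chooses H (6 vs 2)
Stage 2: P2: F->0, A->3 (anticipating H). Choose A
Stage 1: P1: O->3, E->6 (anticipating A, H). Choose E
SPE path: E -> A -> H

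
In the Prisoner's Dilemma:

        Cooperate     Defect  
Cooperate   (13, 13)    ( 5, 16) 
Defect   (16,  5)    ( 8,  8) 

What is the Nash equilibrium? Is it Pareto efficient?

(Defect, Defect) is NE; not Pareto efficient

Work:
Defect dominates Cooperate for both players:
If P2 cooperates: Defect (16) > Cooperate (13)
If P2 defects: Defect (8) > Cooperate (5)
NE: (Defect, Defect) with payoff (8, 8)
But (Cooperate, Cooperate) = (13, 13) Pareto dominates (8, 8)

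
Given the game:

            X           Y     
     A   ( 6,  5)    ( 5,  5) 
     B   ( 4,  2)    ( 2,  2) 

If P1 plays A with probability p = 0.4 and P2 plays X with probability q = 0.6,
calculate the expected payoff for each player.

E[P1] = 4.16, E[P2] = 3.2

Work:
E[P1] = p·q·π₁(A,X) + p·(1-q)·π₁(A,Y) + (1-p)·q·π₁(B,X) + (1-p)·(1-q)·π₁(B,Y)
= 0.4·0.6·6 + 0.4·0.4·5 + 0.6·0.6·4 + 0.6·0.4·2
= 4.16

E[P2] = 3.2 (similar calculation)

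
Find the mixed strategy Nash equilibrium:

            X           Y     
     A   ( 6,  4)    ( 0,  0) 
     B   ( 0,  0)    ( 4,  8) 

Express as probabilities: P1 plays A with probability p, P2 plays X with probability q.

p = 0.6667, q = 0.4

Work:
Find probabilities that make opponent indifferent:
P2 chooses q to make P1 indifferent between A and B
P1 chooses p to make P2 indifferent between X and Y
Mixed NE: P1 plays (A: 0.6667, B: 0.3333), P2 plays (X: 0.4, Y: 0.6)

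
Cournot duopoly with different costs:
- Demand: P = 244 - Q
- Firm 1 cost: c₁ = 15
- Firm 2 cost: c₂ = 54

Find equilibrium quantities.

q₁* = 89.33, q₂* = 50.33

Work:
Reaction: q₁ = (244 - 15 - q₂)/2
Reaction: q₂ = (244 - 54 - q₁)/2
Solve simultaneously:
q₁* = (244 - 2×15 + 54)/3 = 89.33
q₂* = (244 - 2×54 + 15)/3 = 50.33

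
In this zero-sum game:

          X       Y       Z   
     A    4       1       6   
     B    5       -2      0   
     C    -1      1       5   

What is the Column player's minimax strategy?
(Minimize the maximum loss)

Column should play Y, value = 1

Work:
Column player minimizes Row's maximum payoff:
Column X: max payoff to Row = 5
Column Y: max payoff to Row = 1
Column Z: max payoff to Row = 6
Minimum is 1, achieved by column Y.
Minimax strategy: Y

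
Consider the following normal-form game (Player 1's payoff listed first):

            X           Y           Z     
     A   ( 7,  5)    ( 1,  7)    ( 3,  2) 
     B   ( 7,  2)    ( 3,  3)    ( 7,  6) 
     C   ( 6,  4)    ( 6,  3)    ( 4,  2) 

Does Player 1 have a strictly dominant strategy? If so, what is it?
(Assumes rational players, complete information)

No strictly dominant strategy exists for Player 1

Work:
A strategy strictly dominates another if it gives a strictly higher payoff against every opponent action. Compare each pair of P1's strategies column-by-column:
  A vs B: [7 vs 7, 1 vs 3, 3 vs 7] → A does not strictly dominate B (column X: 7 ≤ 7)
  A vs C: [7 vs 6, 1 vs 6, 3 vs 4] → A does not strictly dominate C (column Y: 1 ≤ 6)
  B vs A: [7 vs 7, 3 vs 1, 7 vs 3] → B does not strictly dominate A (column X: 7 ≤ 7)
  B vs C: [7 vs 6, 3 vs 6, 7 vs 4] → B does not strictly dominate C (column Y: 3 ≤ 6)
  C vs A: [6 vs 7, 6 vs 1, 4 vs 3] → C does not strictly dominate A (column X: 6 ≤ 7)
  C vs B: [6 vs 7, 6 vs 3, 4 vs 7] → C does not strictly dominate B (column X: 6 ≤ 7)
No single strategy strictly dominates all others → no strictly dominant strategy.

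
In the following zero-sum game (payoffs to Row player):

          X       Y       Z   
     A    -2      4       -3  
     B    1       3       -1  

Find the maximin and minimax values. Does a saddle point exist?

Maximin = -1, Minimax = -1, Saddle: True

Work:
Row minimums: [-3, -1] → maximin = -1
Column maximums: [1, 4, -1] → minimax = -1
Saddle point exists! Game value = -1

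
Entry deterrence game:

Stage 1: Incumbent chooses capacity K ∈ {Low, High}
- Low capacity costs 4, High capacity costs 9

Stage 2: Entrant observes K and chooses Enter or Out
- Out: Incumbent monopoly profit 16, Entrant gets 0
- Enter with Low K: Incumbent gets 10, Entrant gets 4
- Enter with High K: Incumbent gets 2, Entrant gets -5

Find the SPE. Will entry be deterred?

SPE: (High, Enter|Low, Out|High); Entry deterred. Incumbent net profit = 7

Work:
After Low K: Entrant enters (4 > 0)
After High K: Entrant stays out (-5 < 0)
Incumbent: Low → 10−4=6, High → 16−9=7
Incumbent chooses High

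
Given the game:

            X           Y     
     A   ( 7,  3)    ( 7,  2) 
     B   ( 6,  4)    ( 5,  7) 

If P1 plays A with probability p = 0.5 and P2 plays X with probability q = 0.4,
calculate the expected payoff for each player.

E[P1] = 6.2, E[P2] = 4.1

Work:
E[P1] = p·q·π₁(A,X) + p·(1-q)·π₁(A,Y) + (1-p)·q·π₁(B,X) + (1-p)·(1-q)·π₁(B,Y)
= 0.5·0.4·7 + 0.5·0.6·7 + 0.5·0.4·6 + 0.5·0.6·5
= 6.2

E[P2] = 4.1 (similar calculation)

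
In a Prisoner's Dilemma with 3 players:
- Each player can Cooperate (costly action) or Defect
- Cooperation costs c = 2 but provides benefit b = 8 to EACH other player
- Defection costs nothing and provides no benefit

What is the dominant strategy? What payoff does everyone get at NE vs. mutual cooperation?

Dominant: Defect; NE payoff = 0; Coop payoff = 14

Work:
Defect dominates (saves cost c = 2, benefit to others is external)
NE: All defect → everyone gets 0
If all cooperate: each receives (2)×8 - 2 = 14
Social dilemma: 14 > 0 but NE gives 0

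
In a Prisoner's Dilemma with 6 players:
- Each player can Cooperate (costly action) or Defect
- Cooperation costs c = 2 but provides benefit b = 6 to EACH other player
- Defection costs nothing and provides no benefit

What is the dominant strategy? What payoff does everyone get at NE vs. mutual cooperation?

Dominant: Defect; NE payoff = 0; Coop payoff = 28

Work:
Defect dominates (saves cost c = 2, benefit to others is external)
NE: All defect → everyone gets 0
If all cooperate: each receives (5)×6 - 2 = 28
Social dilemma: 28 > 0 but NE gives 0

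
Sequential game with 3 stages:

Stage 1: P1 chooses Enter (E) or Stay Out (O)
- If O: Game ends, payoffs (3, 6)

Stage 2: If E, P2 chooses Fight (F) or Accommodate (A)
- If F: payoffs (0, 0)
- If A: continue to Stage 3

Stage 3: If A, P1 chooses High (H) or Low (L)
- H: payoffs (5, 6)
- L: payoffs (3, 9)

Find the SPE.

SPE: (E, A, H); Outcome (5, 6)

Work:
Stage 3: P1 chooses H (5 vs 3)
Stage 2: P2: F->0, A->6 (anticipating H). Choose A
Stage 1: P1: O->3, E->5 (anticipating A, H). Choose E
SPE path: E -> A -> H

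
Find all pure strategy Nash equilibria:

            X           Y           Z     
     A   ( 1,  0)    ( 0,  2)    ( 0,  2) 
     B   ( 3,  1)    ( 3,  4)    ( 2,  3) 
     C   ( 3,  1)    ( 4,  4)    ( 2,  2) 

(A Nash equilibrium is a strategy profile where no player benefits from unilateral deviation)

Nash equilibrium: (C, Y)

Work:
Best responses:
  P1 vs X: payoffs [1, 3, 3] → best response B/C (payoff 3)
  P1 vs Y: payoffs [0, 3, 4] → best response C (payoff 4)
  P1 vs Z: payoffs [0, 2, 2] → best response B/C (payoff 2)
  P2 vs A: payoffs [0, 2, 2] → best response Y/Z (payoff 2)
  P2 vs B: payoffs [1, 4, 3] → best response Y (payoff 4)
  P2 vs C: payoffs [1, 4, 2] → best response Y (payoff 4)
Mutual best responses: (C,Y) → Nash equilibria.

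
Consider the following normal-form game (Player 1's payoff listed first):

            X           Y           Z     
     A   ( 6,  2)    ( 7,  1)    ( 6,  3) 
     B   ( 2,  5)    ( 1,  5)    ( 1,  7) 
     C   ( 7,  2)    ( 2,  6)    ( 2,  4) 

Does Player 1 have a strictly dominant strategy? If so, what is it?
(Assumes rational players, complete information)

No strictly dominant strategy exists for Player 1

Work:
A strategy strictly dominates another if it gives a strictly higher payoff against every opponent action. Compare each pair of P1's strategies column-by-column:
  A vs B: [6 vs 2, 7 vs 1, 6 vs 1] → A strictly dominates B
  A vs C: [6 vs 7, 7 vs 2, 6 vs 2] → A does not strictly dominate C (column X: 6 ≤ 7)
  B vs A: [2 vs 6, 1 vs 7, 1 vs 6] → B does not strictly dominate A (column X: 2 ≤ 6)
  B vs C: [2 vs 7, 1 vs 2, 1 vs 2] → B does not strictly dominate C (column X: 2 ≤ 7)
  C vs A: [7 vs 6, 2 vs 7, 2 vs 6] → C does not strictly dominate A (column Y: 2 ≤ 7)
  C vs B: [7 vs 2, 2 vs 1, 2 vs 1] → C strictly dominates B
No single strategy strictly dominates all others → no strictly dominant strategy.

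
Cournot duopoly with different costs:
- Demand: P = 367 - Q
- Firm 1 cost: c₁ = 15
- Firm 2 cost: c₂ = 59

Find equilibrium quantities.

q₁* = 132.0, q₂* = 88.0

Work:
Reaction: q₁ = (367 - 15 - q₂)/2
Reaction: q₂ = (367 - 59 - q₁)/2
Solve simultaneously:
q₁* = (367 - 2×15 + 59)/3 = 132.0
q₂* = (367 - 2×59 + 15)/3 = 88.0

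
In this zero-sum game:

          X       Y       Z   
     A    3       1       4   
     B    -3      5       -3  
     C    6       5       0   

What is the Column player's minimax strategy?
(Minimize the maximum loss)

Column should play Z, value = 4

Work:
Column player minimizes Row's maximum payoff:
Column X: max payoff to Row = 6
Column Y: max payoff to Row = 5
Column Z: max payoff to Row = 4
Minimum is 4, achieved by column Z.
Minimax strategy: Z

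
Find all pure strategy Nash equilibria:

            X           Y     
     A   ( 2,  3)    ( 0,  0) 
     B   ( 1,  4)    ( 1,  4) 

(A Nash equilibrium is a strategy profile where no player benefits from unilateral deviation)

Nash equilibrium: (A, X), (B, Y)

Work:
Best responses:
  P1 vs X: payoffs [2, 1] → best response A (payoff 2)
  P1 vs Y: payoffs [0, 1] → best response B (payoff 1)
  P2 vs A: payoffs [3, 0] → best response X (payoff 3)
  P2 vs B: payoffs [4, 4] → best response X/Y (payoff 4)
Mutual best responses: (A,X), (B,Y) → Nash equilibria.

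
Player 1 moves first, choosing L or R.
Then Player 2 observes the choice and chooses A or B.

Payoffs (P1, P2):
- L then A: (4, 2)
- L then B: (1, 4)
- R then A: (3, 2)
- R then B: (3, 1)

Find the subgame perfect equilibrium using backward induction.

P1 plays R, P2 plays B after L and A after R; Payoff (3, 2)

Work:
Backward induction:
After L: P2 chooses B → P1 gets 1
After R: P2 chooses A → P1 gets 3
P1 chooses R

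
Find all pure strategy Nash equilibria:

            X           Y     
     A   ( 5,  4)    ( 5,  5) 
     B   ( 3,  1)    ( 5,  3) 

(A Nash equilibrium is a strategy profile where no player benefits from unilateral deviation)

Nash equilibrium: (A, Y), (B, Y)

Work:
Best responses:
  P1 vs X: payoffs [5, 3] → best response A (payoff 5)
  P1 vs Y: payoffs [5, 5] → best response A/B (payoff 5)
  P2 vs A: payoffs [4, 5] → best response Y (payoff 5)
  P2 vs B: payoffs [1, 3] → best response Y (payoff 3)
Mutual best responses: (A,Y), (B,Y) → Nash equilibria.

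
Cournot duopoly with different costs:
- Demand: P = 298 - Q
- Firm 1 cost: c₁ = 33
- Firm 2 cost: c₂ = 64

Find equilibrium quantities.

q₁* = 98.67, q₂* = 67.67

Work:
Reaction: q₁ = (298 - 33 - q₂)/2
Reaction: q₂ = (298 - 64 - q₁)/2
Solve simultaneously:
q₁* = (298 - 2×33 + 64)/3 = 98.67
q₂* = (298 - 2×64 + 33)/3 = 67.67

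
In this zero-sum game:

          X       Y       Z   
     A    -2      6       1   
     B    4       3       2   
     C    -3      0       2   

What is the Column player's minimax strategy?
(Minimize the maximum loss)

Column should play Z, value = 2

Work:
Column player minimizes Row's maximum payoff:
Column X: max payoff to Row = 4
Column Y: max payoff to Row = 6
Column Z: max payoff to Row = 2
Minimum is 2, achieved by column Z.
Minimax strategy: Z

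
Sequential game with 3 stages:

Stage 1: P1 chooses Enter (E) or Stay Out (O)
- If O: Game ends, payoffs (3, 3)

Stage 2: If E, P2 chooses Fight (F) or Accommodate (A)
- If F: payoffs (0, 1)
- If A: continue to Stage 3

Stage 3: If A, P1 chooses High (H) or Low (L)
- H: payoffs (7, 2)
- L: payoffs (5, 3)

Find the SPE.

SPE: (E, A, H); Outcome (7, 2)

Work:
Stage 3: P1 chooses H (7 vs 5)
Stage 2: P2: F->1, A->2 (anticipating H). Choose A
Stage 1: P1: O->3, E->7 (anticipating A, H). Choose E
SPE path: E -> A -> H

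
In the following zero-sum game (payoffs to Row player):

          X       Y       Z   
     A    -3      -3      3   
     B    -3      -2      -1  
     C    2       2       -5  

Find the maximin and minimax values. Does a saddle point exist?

Maximin = -3, Minimax = 2, Saddle: False

Work:
Row minimums: [-3, -3, -5] → maximin = -3
Column maximums: [2, 2, 3] → minimax = 2
No saddle point (maximin ≠ minimax). Mixed strategy needed.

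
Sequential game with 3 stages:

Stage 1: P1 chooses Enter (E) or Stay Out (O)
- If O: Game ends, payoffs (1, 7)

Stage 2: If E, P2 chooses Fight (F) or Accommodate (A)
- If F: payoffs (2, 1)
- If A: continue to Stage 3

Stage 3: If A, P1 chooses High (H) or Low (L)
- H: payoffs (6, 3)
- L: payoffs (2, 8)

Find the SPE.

SPE: (E, A, H); Outcome (6, 3)

Work:
Stage 3: P1 chooses H (6 vs 2)
Stage 2: P2: F->1, A->3 (anticipating H). Choose A
Stage 1: P1: O->1, E->6 (anticipating A, H). Choose E
SPE path: E -> A -> H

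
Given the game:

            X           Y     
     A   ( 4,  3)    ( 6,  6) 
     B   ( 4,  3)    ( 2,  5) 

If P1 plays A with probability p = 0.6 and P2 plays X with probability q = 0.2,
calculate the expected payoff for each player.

E[P1] = 4.32, E[P2] = 5.08

Work:
E[P1] = p·q·π₁(A,X) + p·(1-q)·π₁(A,Y) + (1-p)·q·π₁(B,X) + (1-p)·(1-q)·π₁(B,Y)
= 0.6·0.2·4 + 0.6·0.8·6 + 0.4·0.2·4 + 0.4·0.8·2
= 4.32

E[P2] = 5.08 (similar calculation)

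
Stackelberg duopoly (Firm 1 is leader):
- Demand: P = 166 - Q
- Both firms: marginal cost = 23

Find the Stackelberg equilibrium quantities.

q₁* (leader) = 71.5, q₂* (follower) = 35.75

Work:
Follower's reaction: q₂ = (a - c - q₁)/2
Leader substitutes: π₁ = q₁·(a - q₁ - (a-c-q₁)/2 - c)
FOC: q₁* = (166 - 23)/2 = 71.50
Then: q₂* = (166 - 23 - 71.5)/2 = 35.75
Leader has first-mover advantage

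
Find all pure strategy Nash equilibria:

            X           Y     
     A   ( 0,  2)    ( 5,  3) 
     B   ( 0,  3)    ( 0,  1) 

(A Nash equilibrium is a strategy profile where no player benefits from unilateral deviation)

Nash equilibrium: (A, Y), (B, X)

Work:
Best responses:
  P1 vs X: payoffs [0, 0] → best response A/B (payoff 0)
  P1 vs Y: payoffs [5, 0] → best response A (payoff 5)
  P2 vs A: payoffs [2, 3] → best response Y (payoff 3)
  P2 vs B: payoffs [3, 1] → best response X (payoff 3)
Mutual best responses: (A,Y), (B,X) → Nash equilibria.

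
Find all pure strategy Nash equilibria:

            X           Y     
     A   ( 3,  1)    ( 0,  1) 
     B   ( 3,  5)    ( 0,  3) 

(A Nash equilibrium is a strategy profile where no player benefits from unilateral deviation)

Nash equilibrium: (A, X), (A, Y), (B, X)

Work:
Best responses:
  P1 vs X: payoffs [3, 3] → best response A/B (payoff 3)
  P1 vs Y: payoffs [0, 0] → best response A/B (payoff 0)
  P2 vs A: payoffs [1, 1] → best response X/Y (payoff 1)
  P2 vs B: payoffs [5, 3] → best response X (payoff 5)
Mutual best responses: (A,X), (A,Y), (B,X) → Nash equilibria.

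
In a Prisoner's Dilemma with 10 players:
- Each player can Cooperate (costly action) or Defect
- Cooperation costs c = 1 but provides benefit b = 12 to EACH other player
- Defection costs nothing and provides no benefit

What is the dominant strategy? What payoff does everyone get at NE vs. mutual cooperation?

Dominant: Defect; NE payoff = 0; Coop payoff = 107

Work:
Defect dominates (saves cost c = 1, benefit to others is external)
NE: All defect → everyone gets 0
If all cooperate: each receives (9)×12 - 1 = 107
Social dilemma: 107 > 0 but NE gives 0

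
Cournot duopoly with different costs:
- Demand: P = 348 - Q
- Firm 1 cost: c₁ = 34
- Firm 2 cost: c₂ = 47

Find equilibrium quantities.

q₁* = 109.0, q₂* = 96.0

Work:
Reaction: q₁ = (348 - 34 - q₂)/2
Reaction: q₂ = (348 - 47 - q₁)/2
Solve simultaneously:
q₁* = (348 - 2×34 + 47)/3 = 109.0
q₂* = (348 - 2×47 + 34)/3 = 96.0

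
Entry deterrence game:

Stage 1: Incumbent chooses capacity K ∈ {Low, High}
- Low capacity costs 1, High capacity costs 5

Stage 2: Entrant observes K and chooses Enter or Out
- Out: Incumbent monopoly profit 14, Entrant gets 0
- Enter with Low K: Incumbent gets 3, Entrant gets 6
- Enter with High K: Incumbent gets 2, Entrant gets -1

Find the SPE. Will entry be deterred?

SPE: (High, Enter|Low, Out|High); Entry deterred. Incumbent net profit = 9

Work:
After Low K: Entrant enters (6 > 0)
After High K: Entrant stays out (-1 < 0)
Incumbent: Low → 3−1=2, High → 14−5=9
Incumbent chooses High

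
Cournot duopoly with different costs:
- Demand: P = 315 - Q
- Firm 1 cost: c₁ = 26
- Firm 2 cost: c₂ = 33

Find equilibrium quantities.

q₁* = 98.67, q₂* = 91.67

Work:
Reaction: q₁ = (315 - 26 - q₂)/2
Reaction: q₂ = (315 - 33 - q₁)/2
Solve simultaneously:
q₁* = (315 - 2×26 + 33)/3 = 98.67
q₂* = (315 - 2×33 + 26)/3 = 91.67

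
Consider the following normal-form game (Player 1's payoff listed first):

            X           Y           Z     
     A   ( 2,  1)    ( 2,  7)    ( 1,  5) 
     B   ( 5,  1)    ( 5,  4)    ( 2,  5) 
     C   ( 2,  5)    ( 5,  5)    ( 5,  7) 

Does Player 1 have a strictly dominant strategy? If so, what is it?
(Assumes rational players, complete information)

No strictly dominant strategy exists for Player 1

Work:
A strategy strictly dominates another if it gives a strictly higher payoff against every opponent action. Compare each pair of P1's strategies column-by-column:
  A vs B: [2 vs 5, 2 vs 5, 1 vs 2] → A does not strictly dominate B (column X: 2 ≤ 5)
  A vs C: [2 vs 2, 2 vs 5, 1 vs 5] → A does not strictly dominate C (column X: 2 ≤ 2)
  B vs A: [5 vs 2, 5 vs 2, 2 vs 1] → B strictly dominates A
  B vs C: [5 vs 2, 5 vs 5, 2 vs 5] → B does not strictly dominate C (column Y: 5 ≤ 5)
  C vs A: [2 vs 2, 5 vs 2, 5 vs 1] → C does not strictly dominate A (column X: 2 ≤ 2)
  C vs B: [2 vs 5, 5 vs 5, 5 vs 2] → C does not strictly dominate B (column X: 2 ≤ 5)
No single strategy strictly dominates all others → no strictly dominant strategy.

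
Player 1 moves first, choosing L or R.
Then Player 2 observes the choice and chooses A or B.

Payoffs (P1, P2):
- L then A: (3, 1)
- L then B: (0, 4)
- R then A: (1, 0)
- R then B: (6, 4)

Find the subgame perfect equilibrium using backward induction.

P1 plays R, P2 plays B after L and B after R; Payoff (6, 4)

Work:
Backward induction:
After L: P2 chooses B → P1 gets 0
After R: P2 chooses B → P1 gets 6
P1 chooses R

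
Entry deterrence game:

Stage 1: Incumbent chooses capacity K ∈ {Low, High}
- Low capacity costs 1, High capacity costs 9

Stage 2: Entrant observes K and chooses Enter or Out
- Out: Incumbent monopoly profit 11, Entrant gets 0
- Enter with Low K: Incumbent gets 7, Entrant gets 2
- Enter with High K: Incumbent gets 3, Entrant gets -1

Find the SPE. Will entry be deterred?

SPE: (Low, Enter|Low, Out|High); Entry not deterred. Incumbent net profit = 6, Entrant gets 2

Work:
After Low K: Entrant enters (2 > 0)
After High K: Entrant stays out (-1 < 0)
Incumbent: Low → 7−1=6, High → 11−9=2
Incumbent chooses Low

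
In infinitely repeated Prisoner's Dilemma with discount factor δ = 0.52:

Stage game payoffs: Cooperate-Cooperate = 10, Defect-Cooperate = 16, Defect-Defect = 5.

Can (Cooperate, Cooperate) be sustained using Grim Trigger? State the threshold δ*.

δ* = 0.5455; since δ = 0.52 < 0.5455, cooperation cannot be sustained

Work:
For Grim Trigger:
Cooperate forever: 10/(1-δ)
Defect then punished: 16 + 5·δ/(1-δ)
Need: 10/(1-δ) ≥ 16 + 5·δ/(1-δ)
Solving: δ ≥ (T-R)/(T-P) = (16-10)/(16-5) = 0.5455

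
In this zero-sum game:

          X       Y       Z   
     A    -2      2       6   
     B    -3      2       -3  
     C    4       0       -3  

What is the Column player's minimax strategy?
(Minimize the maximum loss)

Column should play Y, value = 2

Work:
Column player minimizes Row's maximum payoff:
Column X: max payoff to Row = 4
Column Y: max payoff to Row = 2
Column Z: max payoff to Row = 6
Minimum is 2, achieved by column Y.
Minimax strategy: Y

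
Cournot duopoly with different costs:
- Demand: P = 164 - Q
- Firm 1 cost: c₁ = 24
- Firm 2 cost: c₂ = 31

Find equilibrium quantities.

q₁* = 49.0, q₂* = 42.0

Work:
Reaction: q₁ = (164 - 24 - q₂)/2
Reaction: q₂ = (164 - 31 - q₁)/2
Solve simultaneously:
q₁* = (164 - 2×24 + 31)/3 = 49.0
q₂* = (164 - 2×31 + 24)/3 = 42.0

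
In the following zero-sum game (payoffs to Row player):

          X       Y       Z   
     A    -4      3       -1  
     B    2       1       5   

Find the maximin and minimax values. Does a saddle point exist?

Maximin = 1, Minimax = 2, Saddle: False

Work:
Row minimums: [-4, 1] → maximin = 1
Column maximums: [2, 3, 5] → minimax = 2
No saddle point (maximin ≠ minimax). Mixed strategy needed.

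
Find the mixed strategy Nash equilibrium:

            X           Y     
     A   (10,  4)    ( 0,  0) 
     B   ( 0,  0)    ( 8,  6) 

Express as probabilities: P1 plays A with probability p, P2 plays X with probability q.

p = 0.6, q = 0.4444

Work:
Find probabilities that make opponent indifferent:
P2 chooses q to make P1 indifferent between A and B
P1 chooses p to make P2 indifferent between X and Y
Mixed NE: P1 plays (A: 0.6, B: 0.4), P2 plays (X: 0.4444, Y: 0.5556)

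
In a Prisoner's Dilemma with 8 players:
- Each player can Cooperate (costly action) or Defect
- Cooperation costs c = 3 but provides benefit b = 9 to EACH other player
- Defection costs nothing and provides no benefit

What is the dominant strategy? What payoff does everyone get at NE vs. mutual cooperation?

Dominant: Defect; NE payoff = 0; Coop payoff = 60

Work:
Defect dominates (saves cost c = 3, benefit to others is external)
NE: All defect → everyone gets 0
If all cooperate: each receives (7)×9 - 3 = 60
Social dilemma: 60 > 0 but NE gives 0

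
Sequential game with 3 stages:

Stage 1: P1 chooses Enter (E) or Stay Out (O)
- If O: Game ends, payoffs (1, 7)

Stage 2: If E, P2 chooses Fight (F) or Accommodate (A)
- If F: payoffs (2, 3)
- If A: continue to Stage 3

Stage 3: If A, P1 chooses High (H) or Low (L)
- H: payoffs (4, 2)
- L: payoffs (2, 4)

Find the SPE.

SPE: (E, F, H); Outcome (2, 3)

Work:
Stage 3: P1 chooses H (4 vs 2)
Stage 2: P2: F->3, A->2 (anticipating H). Choose F
Stage 1: P1: O->1, E->2 (anticipating F, H). Choose E
SPE path: E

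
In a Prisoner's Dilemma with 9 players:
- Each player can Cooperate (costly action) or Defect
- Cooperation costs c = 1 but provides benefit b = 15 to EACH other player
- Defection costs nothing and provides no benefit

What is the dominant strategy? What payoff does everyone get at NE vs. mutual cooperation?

Dominant: Defect; NE payoff = 0; Coop payoff = 119

Work:
Defect dominates (saves cost c = 1, benefit to others is external)
NE: All defect → everyone gets 0
If all cooperate: each receives (8)×15 - 1 = 119
Social dilemma: 119 > 0 but NE gives 0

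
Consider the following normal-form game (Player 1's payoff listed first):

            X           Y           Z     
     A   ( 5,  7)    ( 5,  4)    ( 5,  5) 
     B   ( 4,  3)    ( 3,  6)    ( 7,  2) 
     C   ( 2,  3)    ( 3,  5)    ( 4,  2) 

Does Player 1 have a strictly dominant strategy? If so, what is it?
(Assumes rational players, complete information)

No strictly dominant strategy exists for Player 1

Work:
A strategy strictly dominates another if it gives a strictly higher payoff against every opponent action. Compare each pair of P1's strategies column-by-column:
  A vs B: [5 vs 4, 5 vs 3, 5 vs 7] → A does not strictly dominate B (column Z: 5 ≤ 7)
  A vs C: [5 vs 2, 5 vs 3, 5 vs 4] → A strictly dominates C
  B vs A: [4 vs 5, 3 vs 5, 7 vs 5] → B does not strictly dominate A (column X: 4 ≤ 5)
  B vs C: [4 vs 2, 3 vs 3, 7 vs 4] → B does not strictly dominate C (column Y: 3 ≤ 3)
  C vs A: [2 vs 5, 3 vs 5, 4 vs 5] → C does not strictly dominate A (column X: 2 ≤ 5)
  C vs B: [2 vs 4, 3 vs 3, 4 vs 7] → C does not strictly dominate B (column X: 2 ≤ 4)
No single strategy strictly dominates all others → no strictly dominant strategy.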